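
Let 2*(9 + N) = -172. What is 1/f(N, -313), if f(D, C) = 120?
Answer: 1/120 ≈ 0.0083333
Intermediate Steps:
N = -95 (N = -9 + (1/2)*(-172) = -9 - 86 = -95)
1/f(N, -313) = 1/120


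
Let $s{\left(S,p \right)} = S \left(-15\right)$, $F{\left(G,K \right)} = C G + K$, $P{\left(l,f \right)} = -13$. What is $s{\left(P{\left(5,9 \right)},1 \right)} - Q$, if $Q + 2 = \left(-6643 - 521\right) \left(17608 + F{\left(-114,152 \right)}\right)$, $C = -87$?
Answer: $198285389$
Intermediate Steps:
$F{\left(G,K \right)} = K - 87 G$ ($F{\left(G,K \right)} = - 87 G + K = K - 87 G$)
$s{\left(S,p \right)} = - 15 S$
$Q = -198285194$ ($Q = -2 + \left(-6643 - 521\right) \left(17608 + \left(152 - -9918\right)\right) = -2 - 7164 \left(17608 + \left(152 + 9918\right)\right) = -2 - 7164 \left(17608 + 10070\right) = -2 - 198285192 = -198285194$)
$s{\left(P{\left(5,9 \right)},1 \right)} - Q = \left(-15\right) \left(-13\right) - -198285194 = 195 + 198285194 = 198285389$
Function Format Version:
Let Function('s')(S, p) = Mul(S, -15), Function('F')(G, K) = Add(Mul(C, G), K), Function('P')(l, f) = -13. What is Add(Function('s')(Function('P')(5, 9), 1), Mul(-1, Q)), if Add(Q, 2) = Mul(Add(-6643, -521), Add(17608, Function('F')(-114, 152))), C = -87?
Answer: 198285389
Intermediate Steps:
Function('F')(G, K) = Add(K, Mul(-87, G)) (Function('F')(G, K) = Add(Mul(-87, G), K) = Add(K, Mul(-87, G)))
Function('s')(S, p) = Mul(-15, S)
Q = -198285194 (Q = Add(-2, Mul(Add(-6643, -521), Add(17608, Add(152, Mul(-87, -114))))) = Add(-2, Mul(-7164, Add(17608, Add(152, 9918)))) = Add(-2, Mul(-7164, Add(17608, 10070))) = Add(-2, Mul(-7164, 27678)) = Add(-2, -198285192) = -198285194)
Add(Function('s')(Function('P')(5, 9), 1), Mul(-1, Q)) = Add(Mul(-15, -13), Mul(-1, -198285194)) = Add(195, 198285194) = 198285389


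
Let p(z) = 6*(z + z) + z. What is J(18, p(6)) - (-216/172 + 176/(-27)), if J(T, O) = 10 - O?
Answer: -69922/1161 ≈ -60.226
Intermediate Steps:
p(z) = 13*z (p(z) = 6*(2*z) + z = 12*z + z = 13*z)
J(18, p(6)) - (-216/172 + 176/(-27)) = (10 - 13*6) - (-216/172 + 176/(-27)) = (10 - 1*78) - (-216*1/172 + 176*(-1/27)) = (10 - 78) - (-54/43 - 176/27) = -68 - 1*(-9026/1161) = -68 + 9026/1161 = -69922/1161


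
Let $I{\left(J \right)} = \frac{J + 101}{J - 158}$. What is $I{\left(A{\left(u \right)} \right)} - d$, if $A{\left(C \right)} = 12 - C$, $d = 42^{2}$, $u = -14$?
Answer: $- \frac{232975}{132} \approx -1765.0$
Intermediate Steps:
$d = 1764$
$I{\left(J \right)} = \frac{101 + J}{-158 + J}$
$I{\left(A{\left(u \right)} \right)} - d = \frac{101 + \left(12 - -14\right)}{-158 + \left(12 - -14\right)} - 1764 = \frac{101 + \left(12 + 14\right)}{-158 + \left(12 + 14\right)} - 1764 = \frac{101 + 26}{-158 + 26} - 1764 = \frac{1}{-132} \cdot 127 - 1764 = \left(- \frac{1}{132}\right) 127 - 1764 = - \frac{127}{132} - 1764 = - \frac{232975}{132}$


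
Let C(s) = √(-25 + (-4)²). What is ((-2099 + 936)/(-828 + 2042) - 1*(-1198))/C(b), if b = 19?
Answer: -484403*I/1214 ≈ -399.01*I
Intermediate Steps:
C(s) = 3*I (C(s) = √(-25 + 16) = √(-9) = 3*I)
((-2099 + 936)/(-828 + 2042) - 1*(-1198))/C(b) = ((-2099 + 936)/(-828 + 2042) - 1*(-1198))/((3*I)) = (-1163/1214 + 1198)*(-I/3) = 1453209*(-I/3)/1214 = -484403*I/1214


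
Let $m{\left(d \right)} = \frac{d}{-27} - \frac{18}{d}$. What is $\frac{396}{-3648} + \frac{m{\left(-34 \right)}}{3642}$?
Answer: $- \frac{27457895}{254095056} \approx -0.10806$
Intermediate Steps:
$m{\left(d \right)} = - \frac{18}{d} - \frac{d}{27}$ ($m{\left(d \right)} = d \left(- \frac{1}{27}\right) - \frac{18}{d} = - \frac{d}{27} - \frac{18}{d} = - \frac{18}{d} - \frac{d}{27}$)
$\frac{396}{-3648} + \frac{m{\left(-34 \right)}}{3642} = \frac{396}{-3648} + \frac{- \frac{18}{-34} - - \frac{34}{27}}{3642} = 396 \left(- \frac{1}{3648}\right) + \left(\left(-18\right) \left(- \frac{1}{34}\right) + \frac{34}{27}\right) \frac{1}{3642} = - \frac{33}{304} + \left(\frac{9}{17} + \frac{34}{27}\right) \frac{1}{3642} = - \frac{33}{304} + \frac{821}{459} \cdot \frac{1}{3642} = - \frac{33}{304} + \frac{821}{1671678} = - \frac{27457895}{254095056}$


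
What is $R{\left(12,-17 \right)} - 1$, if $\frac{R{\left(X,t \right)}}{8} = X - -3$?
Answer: $119$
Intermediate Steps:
$R{\left(X,t \right)} = 24 + 8 X$ ($R{\left(X,t \right)} = 8 \left(X - -3\right) = 8 \left(X + 3\right) = 8 \left(3 + X\right) = 24 + 8 X$)
$R{\left(12,-17 \right)} - 1 = \left(24 + 8 \cdot 12\right) - 1 = \left(24 + 96\right) - 1 = 120 - 1 = 119$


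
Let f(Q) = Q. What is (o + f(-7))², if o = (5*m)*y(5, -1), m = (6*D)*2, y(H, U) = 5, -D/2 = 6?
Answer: 13010449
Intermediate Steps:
D = -12 (D = -2*6 = -12)
m = -144 (m = (6*(-12))*2 = -72*2 = -144)
o = -3600 (o = (5*(-144))*5 = -720*5 = -3600)
(o + f(-7))² = (-3600 - 7)² = (-3607)² = 13010449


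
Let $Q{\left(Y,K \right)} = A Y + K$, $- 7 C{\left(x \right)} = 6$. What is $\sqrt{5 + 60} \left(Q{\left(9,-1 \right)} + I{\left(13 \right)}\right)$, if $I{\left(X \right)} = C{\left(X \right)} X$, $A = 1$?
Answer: $- \frac{22 \sqrt{65}}{7} \approx -25.339$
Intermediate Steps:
$C{\left(x \right)} = - \frac{6}{7}$ ($C{\left(x \right)} = \left(- \frac{1}{7}\right) 6 = - \frac{6}{7}$)
$I{\left(X \right)} = - \frac{6 X}{7}$
$Q{\left(Y,K \right)} = K + Y$ ($Q{\left(Y,K \right)} = 1 Y + K = Y + K = K + Y$)
$\sqrt{5 + 60} \left(Q{\left(9,-1 \right)} + I{\left(13 \right)}\right) = \sqrt{5 + 60} \left(\left(-1 + 9\right) - \frac{78}{7}\right) = \sqrt{65} \left(8 - \frac{78}{7}\right) = \sqrt{65} \left(- \frac{22}{7}\right) = - \frac{22 \sqrt{65}}{7}$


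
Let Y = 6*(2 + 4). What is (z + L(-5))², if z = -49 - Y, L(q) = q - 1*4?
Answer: 8836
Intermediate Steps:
L(q) = -4 + q (L(q) = q - 4 = -4 + q)
Y = 36 (Y = 6*6 = 36)
z = -85 (z = -49 - 1*36 = -49 - 36 = -85)
(z + L(-5))² = (-85 + (-4 - 5))² = (-85 - 9)² = (-94)² = 8836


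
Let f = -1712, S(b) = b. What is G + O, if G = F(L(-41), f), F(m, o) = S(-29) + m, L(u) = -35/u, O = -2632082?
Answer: -107916516/41 ≈ -2.6321e+6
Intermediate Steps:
F(m, o) = -29 + m
G = -1154/41 (G = -29 - 35/(-41) = -29 - 35*(-1/41) = -29 + 35/41 = -1154/41 ≈ -28.146)
G + O = -1154/41 - 2632082 = -107916516/41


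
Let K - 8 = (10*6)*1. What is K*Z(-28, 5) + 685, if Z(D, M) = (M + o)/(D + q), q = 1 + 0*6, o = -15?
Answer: 19175/27 ≈ 710.19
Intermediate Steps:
q = 1 (q = 1 + 0 = 1)
K = 68 (K = 8 + (10*6)*1 = 8 + 60*1 = 8 + 60 = 68)
Z(D, M) = (-15 + M)/(1 + D) (Z(D, M) = (M - 15)/(D + 1) = (-15 + M)/(1 + D))
K*Z(-28, 5) + 685 = 68*((-15 + 5)/(1 - 28)) + 685 = 68*(-10/(-27)) + 685 = 68*(-1/27*(-10)) + 685 = 68*(10/27) + 685 = 680/27 + 685 = 19175/27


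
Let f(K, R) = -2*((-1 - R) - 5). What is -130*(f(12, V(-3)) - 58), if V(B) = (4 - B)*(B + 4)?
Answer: 4160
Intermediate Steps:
V(B) = (4 + B)*(4 - B) (V(B) = (4 - B)*(4 + B) = (4 + B)*(4 - B))
f(K, R) = 12 + 2*R (f(K, R) = -2*(-6 - R) = 12 + 2*R)
-130*(f(12, V(-3)) - 58) = -130*((12 + 2*(16 - 1*(-3)²)) - 58) = -130*((12 + 2*(16 - 1*9)) - 58) = -130*((12 + 2*(16 - 9)) - 58) = -130*((12 + 2*7) - 58) = -130*((12 + 14) - 58) = -130*(26 - 58) = -130*(-32) = 4160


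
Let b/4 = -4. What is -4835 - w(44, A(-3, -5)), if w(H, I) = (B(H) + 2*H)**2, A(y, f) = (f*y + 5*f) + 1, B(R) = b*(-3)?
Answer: -23331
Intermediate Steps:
b = -16 (b = 4*(-4) = -16)
B(R) = 48 (B(R) = -16*(-3) = 48)
A(y, f) = 1 + 5*f + f*y (A(y, f) = (5*f + f*y) + 1 = 1 + 5*f + f*y)
w(H, I) = (48 + 2*H)**2
-4835 - w(44, A(-3, -5)) = -4835 - 4*(24 + 44)**2 = -4835 - 4*68**2 = -4835 - 4*4624 = -4835 - 1*18496 = -4835 - 18496 = -23331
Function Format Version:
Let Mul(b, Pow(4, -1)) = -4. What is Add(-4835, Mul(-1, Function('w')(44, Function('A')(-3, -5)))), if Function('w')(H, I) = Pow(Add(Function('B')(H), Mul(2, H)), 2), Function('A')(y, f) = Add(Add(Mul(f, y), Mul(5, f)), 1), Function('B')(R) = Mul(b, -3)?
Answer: -23331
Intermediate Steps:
b = -16 (b = Mul(4, -4) = -16)
Function('B')(R) = 48 (Function('B')(R) = Mul(-16, -3) = 48)
Function('A')(y, f) = Add(1, Mul(5, f), Mul(f, y)) (Function('A')(y, f) = Add(Add(Mul(5, f), Mul(f, y)), 1) = Add(1, Mul(5, f), Mul(f, y)))
Function('w')(H, I) = Pow(Add(48, Mul(2, H)), 2)
Add(-4835, Mul(-1, Function('w')(44, Function('A')(-3, -5)))) = Add(-4835, Mul(-1, Mul(4, Pow(Add(24, 44), 2)))) = Add(-4835, Mul(-1, Mul(4, Pow(68, 2)))) = Add(-4835, Mul(-1, Mul(4, 4624))) = Add(-4835, Mul(-1, 18496)) = Add(-4835, -18496) = -23331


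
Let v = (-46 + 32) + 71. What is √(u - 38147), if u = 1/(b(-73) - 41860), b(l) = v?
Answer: 3*I*√7406836881414/41803 ≈ 195.31*I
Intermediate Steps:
v = 57 (v = -14 + 71 = 57)
b(l) = 57
u = -1/41803 (u = 1/(57 - 41860) = 1/(-41803) = -1/41803 ≈ -2.3922e-5)
√(u - 38147) = √(-1/41803 - 38147) = √(-1594659042/41803) = 3*I*√7406836881414/41803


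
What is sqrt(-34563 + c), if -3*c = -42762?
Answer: I*sqrt(20309) ≈ 142.51*I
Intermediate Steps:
c = 14254 (c = -1/3*(-42762) = 14254)
sqrt(-34563 + c) = sqrt(-34563 + 14254) = sqrt(-20309) = I*sqrt(20309)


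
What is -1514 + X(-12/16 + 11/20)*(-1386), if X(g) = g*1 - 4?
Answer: 21536/5 ≈ 4307.2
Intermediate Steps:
X(g) = -4 + g (X(g) = g - 4 = -4 + g)
-1514 + X(-12/16 + 11/20)*(-1386) = -1514 + (-4 + (-12/16 + 11/20))*(-1386) = -1514 + (-4 + (-12*1/16 + 11*(1/20)))*(-1386) = -1514 + (-4 + (-¾ + 11/20))*(-1386) = -1514 + (-4 - ⅕)*(-1386) = -1514 - 21/5*(-1386) = -1514 + 29106/5 = 21536/5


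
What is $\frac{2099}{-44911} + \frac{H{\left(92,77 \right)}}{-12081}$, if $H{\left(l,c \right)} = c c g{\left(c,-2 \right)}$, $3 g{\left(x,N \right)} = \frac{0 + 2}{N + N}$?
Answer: $\frac{114129205}{3255418746} \approx 0.035058$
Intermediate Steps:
$g{\left(x,N \right)} = \frac{1}{3 N}$ ($g{\left(x,N \right)} = \frac{\left(0 + 2\right) \frac{1}{N + N}}{3} = \frac{2 \frac{1}{2 N}}{3} = \frac{1}{3 N}$)
$H{\left(l,c \right)} = - \frac{c^{2}}{6}$ ($H{\left(l,c \right)} = c c \frac{1}{3 \left(-2\right)} = c^{2} \cdot \frac{1}{3} \left(- \frac{1}{2}\right) = c^{2} \left(- \frac{1}{6}\right) = - \frac{c^{2}}{6}$)
$\frac{2099}{-44911} + \frac{H{\left(92,77 \right)}}{-12081} = \frac{2099}{-44911} + \frac{\left(- \frac{1}{6}\right) 77^{2}}{-12081} = 2099 \left(- \frac{1}{44911}\right) + \left(- \frac{1}{6}\right) 5929 \left(- \frac{1}{12081}\right) = - \frac{2099}{44911} - - \frac{5929}{72486} = - \frac{2099}{44911} + \frac{5929}{72486} = \frac{114129205}{3255418746}$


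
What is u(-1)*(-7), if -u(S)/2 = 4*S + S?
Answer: -70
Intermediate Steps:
u(S) = -10*S (u(S) = -2*(4*S + S) = -10*S)
u(-1)*(-7) = -10*(-1)*(-7) = 10*(-7) = -70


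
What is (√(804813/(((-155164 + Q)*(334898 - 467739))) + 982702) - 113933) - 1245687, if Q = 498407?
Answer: -1359620 + √2043099373408713097810889719/45596743363 ≈ -1.3586e+6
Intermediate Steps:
(√(804813/(((-155164 + Q)*(334898 - 467739))) + 982702) - 113933) - 1245687 = (√(804813/(((-155164 + 498407)*(334898 - 467739))) + 982702) - 113933) - 1245687 = (√(804813/((343243*(-132841))) + 982702) - 113933) - 1245687 = (√(804813/(-45596743363) + 982702) - 113933) - 1245687 = (√(804813*(-1/45596743363) + 982702) - 113933) - 1245687 = (√(-804813/45596743363 + 982702) - 113933) - 1245687 = (√(44808010895502013/45596743363) - 113933) - 1245687 = (√2043099373408713097810889719/45596743363 - 113933) - 1245687 = (-113933 + √2043099373408713097810889719/45596743363) - 1245687 = -1359620 + √2043099373408713097810889719/45596743363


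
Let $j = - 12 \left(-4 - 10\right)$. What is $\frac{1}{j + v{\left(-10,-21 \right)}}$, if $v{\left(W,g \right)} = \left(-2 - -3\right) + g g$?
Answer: $\frac{1}{610} \approx 0.0016393$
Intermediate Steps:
$v{\left(W,g \right)} = 1 + g^{2}$ ($v{\left(W,g \right)} = \left(-2 + 3\right) + g^{2} = 1 + g^{2}$)
$j = 168$ ($j = \left(-12\right) \left(-14\right) = 168$)
$\frac{1}{j + v{\left(-10,-21 \right)}} = \frac{1}{168 + \left(1 + \left(-21\right)^{2}\right)} = \frac{1}{168 + \left(1 + 441\right)} = \frac{1}{168 + 442} = \frac{1}{610}$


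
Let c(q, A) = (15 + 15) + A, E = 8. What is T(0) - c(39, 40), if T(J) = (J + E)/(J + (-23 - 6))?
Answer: -2038/29 ≈ -70.276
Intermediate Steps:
c(q, A) = 30 + A
T(J) = (8 + J)/(-29 + J) (T(J) = (J + 8)/(J + (-23 - 6)) = (8 + J)/(J - 29) = (8 + J)/(-29 + J))
T(0) - c(39, 40) = (8 + 0)/(-29 + 0) - (30 + 40) = 8/(-29) - 1*70 = -1/29*8 - 70 = -8/29 - 70 = -2038/29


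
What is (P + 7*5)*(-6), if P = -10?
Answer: -150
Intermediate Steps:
(P + 7*5)*(-6) = (-10 + 7*5)*(-6) = (-10 + 35)*(-6) = 25*(-6) = -150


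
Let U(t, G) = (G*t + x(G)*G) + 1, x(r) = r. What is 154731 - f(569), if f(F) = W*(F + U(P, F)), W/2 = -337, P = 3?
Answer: 219904343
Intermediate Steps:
W = -674 (W = 2*(-337) = -674)
U(t, G) = 1 + G² + G*t (U(t, G) = (G*t + G*G) + 1 = (G*t + G²) + 1 = (G² + G*t) + 1 = 1 + G² + G*t)
f(F) = -674 - 2696*F - 674*F² (f(F) = -674*(F + (1 + F² + F*3)) = -674*(F + (1 + F² + 3*F)) = -674*(1 + F² + 4*F) = -674 - 2696*F - 674*F²)
154731 - f(569) = 154731 - (-674 - 2696*569 - 674*569²) = 154731 - (-674 - 1534024 - 674*323761) = 154731 - (-674 - 1534024 - 218214914) = 154731 - 1*(-219749612) = 154731 + 219749612 = 219904343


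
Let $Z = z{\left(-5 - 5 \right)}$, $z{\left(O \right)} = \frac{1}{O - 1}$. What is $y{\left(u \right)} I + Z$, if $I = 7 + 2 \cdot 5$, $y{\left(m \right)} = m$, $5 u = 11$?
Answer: $\frac{2052}{55} \approx 37.309$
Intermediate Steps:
$u = \frac{11}{5}$ ($u = \frac{1}{5} \cdot 11 = \frac{11}{5} \approx 2.2$)
$z{\left(O \right)} = \frac{1}{-1 + O}$
$Z = - \frac{1}{11}$ ($Z = \frac{1}{-1 - 10} = \frac{1}{-11} = - \frac{1}{11} \approx -0.090909$)
$I = 17$ ($I = 7 + 10 = 17$)
$y{\left(u \right)} I + Z = \frac{11}{5} \cdot 17 - \frac{1}{11} = \frac{187}{5} - \frac{1}{11} = \frac{2052}{55}$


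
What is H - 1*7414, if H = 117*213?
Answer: 17507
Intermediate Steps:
H = 24921
H - 1*7414 = 24921 - 1*7414 = 24921 - 7414 = 17507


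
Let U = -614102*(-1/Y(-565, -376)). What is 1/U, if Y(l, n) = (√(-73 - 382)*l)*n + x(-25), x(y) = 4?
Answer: 2/307051 + 2260*I*√455/6533 ≈ 6.5136e-6 + 7.3791*I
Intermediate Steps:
Y(l, n) = 4 + I*l*n*√455 (Y(l, n) = (√(-73 - 382)*l)*n + 4 = (√(-455)*l)*n + 4 = ((I*√455)*l)*n + 4 = (I*l*√455)*n + 4 = I*l*n*√455 + 4 = 4 + I*l*n*√455)
U = -614102/(-4 - 212440*I*√455) (U = -614102*(-1/(4 + I*(-565)*(-376)*√455)) = -614102*(-1/(4 + 212440*I*√455)) = -614102/(-4 - 212440*I*√455) ≈ 1.1962e-7 - 0.13552*I)
1/U = 1/(307051/2566811611002 - 8153739305*I*√455/1283405805501)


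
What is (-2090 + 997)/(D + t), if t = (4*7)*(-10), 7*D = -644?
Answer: 1093/372 ≈ 2.9382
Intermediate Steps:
D = -92 (D = (⅐)*(-644) = -92)
t = -280 (t = 28*(-10) = -280)
(-2090 + 997)/(D + t) = (-2090 + 997)/(-92 - 280) = -1093/(-372) = -1093*(-1/372) = 1093/372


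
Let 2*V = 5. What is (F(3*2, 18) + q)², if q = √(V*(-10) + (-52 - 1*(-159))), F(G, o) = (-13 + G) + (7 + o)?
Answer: (18 + √82)² ≈ 731.99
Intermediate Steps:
V = 5/2 (V = (½)*5 = 5/2 ≈ 2.5000)
F(G, o) = -6 + G + o
q = √82 (q = √((5/2)*(-10) + (-52 - 1*(-159))) = √(-25 + (-52 + 159)) = √(-25 + 107) = √82 ≈ 9.0554)
(F(3*2, 18) + q)² = ((-6 + 3*2 + 18) + √82)² = ((-6 + 6 + 18) + √82)² = (18 + √82)²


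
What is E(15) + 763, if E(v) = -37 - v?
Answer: 711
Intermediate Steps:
E(15) + 763 = (-37 - 1*15) + 763 = (-37 - 15) + 763 = -52 + 763 = 711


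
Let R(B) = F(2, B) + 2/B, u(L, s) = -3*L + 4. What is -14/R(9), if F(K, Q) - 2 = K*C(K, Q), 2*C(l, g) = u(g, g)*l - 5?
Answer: 126/439 ≈ 0.28702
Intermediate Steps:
u(L, s) = 4 - 3*L
C(l, g) = -5/2 + l*(4 - 3*g)/2 (C(l, g) = ((4 - 3*g)*l - 5)/2 = (l*(4 - 3*g) - 5)/2 = (-5 + l*(4 - 3*g))/2 = -5/2 + l*(4 - 3*g)/2)
F(K, Q) = 2 + K*(-5/2 - K*(-4 + 3*Q)/2)
R(B) = 5 - 6*B + 2/B (R(B) = (2 - 1/2*2*(5 + 2*(-4 + 3*B))) + 2/B = (2 - 1/2*2*(5 + (-8 + 6*B))) + 2/B = (2 - 1/2*2*(-3 + 6*B)) + 2/B = (2 + (3 - 6*B)) + 2/B = (5 - 6*B) + 2/B = 5 - 6*B + 2/B)
-14/R(9) = -14/(5 - 6*9 + 2/9) = -14/(5 - 54 + 2*(1/9)) = -14/(5 - 54 + 2/9) = -14/(-439/9) = -14*(-9/439) = 126/439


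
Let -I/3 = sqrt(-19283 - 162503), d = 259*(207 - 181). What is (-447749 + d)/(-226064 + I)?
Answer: 9969761496/5110656817 - 264609*I*sqrt(181786)/10221313634 ≈ 1.9508 - 0.011038*I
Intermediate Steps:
d = 6734 (d = 259*26 = 6734)
I = -3*I*sqrt(181786) (I = -3*sqrt(-19283 - 162503) = -3*I*sqrt(181786) ≈ -1279.1*I)
(-447749 + d)/(-226064 + I) = (-447749 + 6734)/(-226064 - 3*I*sqrt(181786)) = -441015/(-226064 - 3*I*sqrt(181786))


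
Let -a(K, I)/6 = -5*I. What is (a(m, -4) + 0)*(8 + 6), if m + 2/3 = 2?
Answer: -1680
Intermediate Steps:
m = 4/3 (m = -2/3 + 2 = 4/3 ≈ 1.3333)
a(K, I) = 30*I (a(K, I) = -(-30)*I = 30*I)
(a(m, -4) + 0)*(8 + 6) = (30*(-4) + 0)*(8 + 6) = (-120 + 0)*14 = -120*14 = -1680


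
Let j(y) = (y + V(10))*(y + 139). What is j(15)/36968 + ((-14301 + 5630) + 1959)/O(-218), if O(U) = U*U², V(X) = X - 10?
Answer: 1511266571/23937316036 ≈ 0.063134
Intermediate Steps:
V(X) = -10 + X
O(U) = U³
j(y) = y*(139 + y) (j(y) = (y + (-10 + 10))*(y + 139) = (y + 0)*(139 + y) = y*(139 + y))
j(15)/36968 + ((-14301 + 5630) + 1959)/O(-218) = (15*(139 + 15))/36968 + ((-14301 + 5630) + 1959)/((-218)³) = (15*154)*(1/36968) + (-8671 + 1959)/(-10360232) = 2310*(1/36968) - 6712*(-1/10360232) = 1155/18484 + 839/1295029 = 1511266571/23937316036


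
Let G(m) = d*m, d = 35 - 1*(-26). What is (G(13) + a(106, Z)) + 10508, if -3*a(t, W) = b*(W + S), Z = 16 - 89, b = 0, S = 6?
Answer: 11301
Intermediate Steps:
d = 61 (d = 35 + 26 = 61)
Z = -73
G(m) = 61*m
a(t, W) = 0 (a(t, W) = -0*(W + 6) = -0*(6 + W) = -1/3*0 = 0)
(G(13) + a(106, Z)) + 10508 = (61*13 + 0) + 10508 = (793 + 0) + 10508 = 793 + 10508 = 11301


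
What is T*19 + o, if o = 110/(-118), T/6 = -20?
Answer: -134575/59 ≈ -2280.9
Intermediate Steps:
T = -120 (T = 6*(-20) = -120)
o = -55/59 (o = 110*(-1/118) = -55/59 ≈ -0.93220)
T*19 + o = -120*19 - 55/59 = -2280 - 55/59 = -134575/59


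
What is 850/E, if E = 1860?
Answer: 85/186 ≈ 0.45699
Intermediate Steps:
850/E = 850/1860 = 850*(1/1860) = 85/186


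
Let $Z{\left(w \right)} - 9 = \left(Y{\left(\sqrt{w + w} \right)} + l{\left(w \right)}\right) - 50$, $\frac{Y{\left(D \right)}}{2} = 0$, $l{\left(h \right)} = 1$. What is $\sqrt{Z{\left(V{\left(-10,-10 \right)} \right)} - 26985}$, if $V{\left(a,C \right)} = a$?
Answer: $5 i \sqrt{1081} \approx 164.39 i$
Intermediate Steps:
$Y{\left(D \right)} = 0$ ($Y{\left(D \right)} = 2 \cdot 0 = 0$)
$Z{\left(w \right)} = -40$ ($Z{\left(w \right)} = 9 + \left(\left(0 + 1\right) - 50\right) = 9 + \left(1 - 50\right) = 9 - 49 = -40$)
$\sqrt{Z{\left(V{\left(-10,-10 \right)} \right)} - 26985} = \sqrt{-40 - 26985} = \sqrt{-27025} = 5 i \sqrt{1081}$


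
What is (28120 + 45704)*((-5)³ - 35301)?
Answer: -2615289024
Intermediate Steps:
(28120 + 45704)*((-5)³ - 35301) = 73824*(-125 - 35301) = 73824*(-35426) = -2615289024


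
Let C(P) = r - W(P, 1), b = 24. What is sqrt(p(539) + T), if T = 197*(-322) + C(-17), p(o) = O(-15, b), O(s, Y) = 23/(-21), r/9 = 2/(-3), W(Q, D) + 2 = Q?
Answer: 2*I*sqrt(6992286)/21 ≈ 251.84*I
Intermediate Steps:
W(Q, D) = -2 + Q
r = -6 (r = 9*(2/(-3)) = 9*(2*(-1/3)) = 9*(-2/3) = -6)
O(s, Y) = -23/21 (O(s, Y) = 23*(-1/21) = -23/21)
p(o) = -23/21
C(P) = -4 - P (C(P) = -6 - (-2 + P) = -6 + (2 - P) = -4 - P)
T = -63421 (T = 197*(-322) + (-4 - 1*(-17)) = -63434 + (-4 + 17) = -63434 + 13 = -63421)
sqrt(p(539) + T) = sqrt(-23/21 - 63421) = sqrt(-1331864/21) = 2*I*sqrt(6992286)/21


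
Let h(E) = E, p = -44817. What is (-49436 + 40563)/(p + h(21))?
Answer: 8873/44796 ≈ 0.19808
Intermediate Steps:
(-49436 + 40563)/(p + h(21)) = (-49436 + 40563)/(-44817 + 21) = -8873/(-44796) = -8873*(-1/44796) = 8873/44796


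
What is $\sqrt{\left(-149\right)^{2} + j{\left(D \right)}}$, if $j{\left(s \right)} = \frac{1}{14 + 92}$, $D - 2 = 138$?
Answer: $\frac{\sqrt{249450542}}{106} \approx 149.0$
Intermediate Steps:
$D = 140$ ($D = 2 + 138 = 140$)
$j{\left(s \right)} = \frac{1}{106}$
$\sqrt{\left(-149\right)^{2} + j{\left(D \right)}} = \sqrt{\left(-149\right)^{2} + \frac{1}{106}} = \sqrt{22201 + \frac{1}{106}} = \sqrt{\frac{2353307}{106}} = \frac{\sqrt{249450542}}{106}$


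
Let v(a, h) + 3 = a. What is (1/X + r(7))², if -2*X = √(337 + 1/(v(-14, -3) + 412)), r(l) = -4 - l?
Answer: (366069 + √13145205)²/1107491841 ≈ 123.41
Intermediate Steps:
v(a, h) = -3 + a
X = -√13145205/395 (X = -√(337 + 1/((-3 - 14) + 412))/2 = -√(337 + 1/(-17 + 412))/2 = -√(337 + 1/395)/2 = -√13145205/395 ≈ -9.1788)
(1/X + r(7))² = (1/(-√13145205/395) + (-4 - 1*7))² = (-√13145205/33279 + (-4 - 7))² = (-√13145205/33279 - 11)² = (-11 - √13145205/33279)²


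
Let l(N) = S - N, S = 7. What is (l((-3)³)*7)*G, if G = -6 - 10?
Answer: -3808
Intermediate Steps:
G = -16
l(N) = 7 - N
(l((-3)³)*7)*G = ((7 - 1*(-3)³)*7)*(-16) = ((7 - 1*(-27))*7)*(-16) = ((7 + 27)*7)*(-16) = (34*7)*(-16) = 238*(-16) = -3808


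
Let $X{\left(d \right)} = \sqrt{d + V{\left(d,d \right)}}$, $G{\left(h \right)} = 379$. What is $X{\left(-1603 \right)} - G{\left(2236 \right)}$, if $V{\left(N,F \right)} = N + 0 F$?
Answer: $-379 + i \sqrt{3206} \approx -379.0 + 56.622 i$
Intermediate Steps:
$V{\left(N,F \right)} = N$ ($V{\left(N,F \right)} = N + 0 = N$)
$X{\left(d \right)} = \sqrt{2} \sqrt{d}$ ($X{\left(d \right)} = \sqrt{d + d} = \sqrt{2 d} = \sqrt{2} \sqrt{d}$)
$X{\left(-1603 \right)} - G{\left(2236 \right)} = \sqrt{2} \sqrt{-1603} - 379 = \sqrt{2} i \sqrt{1603} - 379 = i \sqrt{3206} - 379 = -379 + i \sqrt{3206}$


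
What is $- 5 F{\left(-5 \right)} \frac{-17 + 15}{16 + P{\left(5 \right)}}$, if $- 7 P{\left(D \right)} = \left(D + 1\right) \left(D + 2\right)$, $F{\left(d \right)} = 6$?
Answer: $6$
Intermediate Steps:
$P{\left(D \right)} = - \frac{\left(1 + D\right) \left(2 + D\right)}{7}$ ($P{\left(D \right)} = - \frac{\left(D + 1\right) \left(D + 2\right)}{7} = - \frac{\left(1 + D\right) \left(2 + D\right)}{7}$)
$- 5 F{\left(-5 \right)} \frac{-17 + 15}{16 + P{\left(5 \right)}} = \left(-5\right) 6 \frac{-17 + 15}{16 - \left(\frac{17}{7} + \frac{25}{7}\right)} = - 30 \left(- \frac{2}{16 - 6}\right) = - 30 \left(- \frac{2}{10}\right) = - 30 \left(\left(-2\right) \frac{1}{10}\right) = \left(-30\right) \left(- \frac{1}{5}\right) = 6$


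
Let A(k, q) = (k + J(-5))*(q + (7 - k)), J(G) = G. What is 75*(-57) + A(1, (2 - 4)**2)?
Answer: -4315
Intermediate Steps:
A(k, q) = (-5 + k)*(7 + q - k) (A(k, q) = (k - 5)*(q + (7 - k)) = (-5 + k)*(7 + q - k))
75*(-57) + A(1, (2 - 4)**2) = 75*(-57) + (-35 - 1*1**2 - 5*(2 - 4)**2 + 12*1 + 1*(2 - 4)**2) = -4275 + (-35 - 1*1 - 5*(-2)**2 + 12 + 1*(-2)**2) = -4275 + (-35 - 1 - 5*4 + 12 + 1*4) = -4275 + (-35 - 1 - 20 + 12 + 4) = -4275 - 40 = -4315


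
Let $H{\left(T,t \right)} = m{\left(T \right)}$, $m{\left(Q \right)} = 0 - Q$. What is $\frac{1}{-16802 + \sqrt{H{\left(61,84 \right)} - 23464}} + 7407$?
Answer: $\frac{2091223692901}{282330729} - \frac{5 i \sqrt{941}}{282330729} \approx 7407.0 - 5.4326 \cdot 10^{-7} i$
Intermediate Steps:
$m{\left(Q \right)} = - Q$
$H{\left(T,t \right)} = - T$
$\frac{1}{-16802 + \sqrt{H{\left(61,84 \right)} - 23464}} + 7407 = \frac{1}{-16802 + \sqrt{\left(-1\right) 61 - 23464}} + 7407 = \frac{1}{-16802 + \sqrt{-61 - 23464}} + 7407 = \frac{1}{-16802 + \sqrt{-23525}} + 7407 = \frac{1}{-16802 + 5 i \sqrt{941}} + 7407 = 7407 + \frac{1}{-16802 + 5 i \sqrt{941}}$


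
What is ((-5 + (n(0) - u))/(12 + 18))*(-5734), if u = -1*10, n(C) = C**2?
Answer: -2867/3 ≈ -955.67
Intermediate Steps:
u = -10
((-5 + (n(0) - u))/(12 + 18))*(-5734) = ((-5 + (0**2 - 1*(-10)))/(12 + 18))*(-5734) = ((-5 + (0 + 10))/30)*(-5734) = ((-5 + 10)*(1/30))*(-5734) = (5*(1/30))*(-5734) = (1/6)*(-5734) = -2867/3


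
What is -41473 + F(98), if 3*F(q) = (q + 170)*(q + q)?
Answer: -71891/3 ≈ -23964.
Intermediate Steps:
F(q) = 2*q*(170 + q)/3 (F(q) = ((q + 170)*(q + q))/3 = ((170 + q)*(2*q))/3 = (2*q*(170 + q))/3 = 2*q*(170 + q)/3)
-41473 + F(98) = -41473 + (2/3)*98*(170 + 98) = -41473 + (2/3)*98*268 = -41473 + 52528/3 = -71891/3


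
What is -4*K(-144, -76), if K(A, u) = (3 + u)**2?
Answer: -21316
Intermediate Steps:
-4*K(-144, -76) = -4*(3 - 76)**2 = -4*(-73)**2 = -4*5329 = -21316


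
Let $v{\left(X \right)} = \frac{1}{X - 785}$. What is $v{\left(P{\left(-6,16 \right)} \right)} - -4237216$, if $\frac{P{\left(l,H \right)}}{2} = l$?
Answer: $\frac{3377061151}{797} \approx 4.2372 \cdot 10^{6}$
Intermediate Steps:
$P{\left(l,H \right)} = 2 l$
$v{\left(X \right)} = \frac{1}{-785 + X}$
$v{\left(P{\left(-6,16 \right)} \right)} - -4237216 = \frac{1}{-785 + 2 \left(-6\right)} - -4237216 = \frac{1}{-785 - 12} + 4237216 = \frac{1}{-797} + 4237216 = - \frac{1}{797} + 4237216 = \frac{3377061151}{797}$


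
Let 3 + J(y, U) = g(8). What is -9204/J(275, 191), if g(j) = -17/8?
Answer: 73632/41 ≈ 1795.9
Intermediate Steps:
g(j) = -17/8 (g(j) = -17*⅛ = -17/8)
J(y, U) = -41/8 (J(y, U) = -3 - 17/8 = -41/8)
-9204/J(275, 191) = -9204/(-41/8) = -9204*(-8/41) = 73632/41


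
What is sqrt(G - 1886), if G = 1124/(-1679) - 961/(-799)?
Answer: I*sqrt(3393234045420923)/1341521 ≈ 43.422*I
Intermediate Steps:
G = 715443/1341521 (G = 1124*(-1/1679) - 961*(-1/799) = -1124/1679 + 961/799 = 715443/1341521 ≈ 0.53331)
sqrt(G - 1886) = sqrt(715443/1341521 - 1886) = sqrt(-2529393163/1341521) = I*sqrt(3393234045420923)/1341521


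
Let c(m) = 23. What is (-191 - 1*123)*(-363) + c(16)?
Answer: 114005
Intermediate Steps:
(-191 - 1*123)*(-363) + c(16) = (-191 - 1*123)*(-363) + 23 = (-191 - 123)*(-363) + 23 = -314*(-363) + 23 = 113982 + 23 = 114005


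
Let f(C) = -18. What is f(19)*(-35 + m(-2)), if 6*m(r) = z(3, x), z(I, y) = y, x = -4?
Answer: 642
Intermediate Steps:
m(r) = -⅔ (m(r) = (⅙)*(-4) = -⅔)
f(19)*(-35 + m(-2)) = -18*(-35 - ⅔) = -18*(-107/3) = 642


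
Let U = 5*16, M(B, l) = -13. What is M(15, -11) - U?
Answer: -93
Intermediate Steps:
U = 80
M(15, -11) - U = -13 - 1*80 = -13 - 80 = -93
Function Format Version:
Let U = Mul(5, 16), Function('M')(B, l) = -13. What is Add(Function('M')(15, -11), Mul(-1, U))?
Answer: -93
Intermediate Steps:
U = 80
Add(Function('M')(15, -11), Mul(-1, U)) = Add(-13, Mul(-1, 80)) = Add(-13, -80) = -93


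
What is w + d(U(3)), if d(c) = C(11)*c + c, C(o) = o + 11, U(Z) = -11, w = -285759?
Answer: -286012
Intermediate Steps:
C(o) = 11 + o
d(c) = 23*c (d(c) = (11 + 11)*c + c = 22*c + c = 23*c)
w + d(U(3)) = -285759 + 23*(-11) = -285759 - 253 = -286012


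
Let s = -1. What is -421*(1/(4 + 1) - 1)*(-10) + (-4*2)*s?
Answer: -3360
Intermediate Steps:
-421*(1/(4 + 1) - 1)*(-10) + (-4*2)*s = -421*(1/(4 + 1) - 1)*(-10) - 4*2*(-1) = -421*(1/5 - 1)*(-10) - 8*(-1) = -421*(1/5 - 1)*(-10) + 8 = -(-1684)*(-10)/5 + 8 = -421*8 + 8 = -3368 + 8 = -3360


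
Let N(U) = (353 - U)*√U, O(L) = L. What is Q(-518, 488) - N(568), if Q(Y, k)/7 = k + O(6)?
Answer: 3458 + 430*√142 ≈ 8582.0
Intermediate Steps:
N(U) = √U*(353 - U)
Q(Y, k) = 42 + 7*k (Q(Y, k) = 7*(k + 6) = 7*(6 + k) = 42 + 7*k)
Q(-518, 488) - N(568) = (42 + 7*488) - √568*(353 - 1*568) = (42 + 3416) - 2*√142*(353 - 568) = 3458 - 2*√142*(-215) = 3458 - (-430)*√142 = 3458 + 430*√142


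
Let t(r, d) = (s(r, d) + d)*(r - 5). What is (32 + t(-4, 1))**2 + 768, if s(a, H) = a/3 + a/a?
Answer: 1444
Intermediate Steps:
s(a, H) = 1 + a/3 (s(a, H) = a*(1/3) + 1 = a/3 + 1 = 1 + a/3)
t(r, d) = (-5 + r)*(1 + d + r/3) (t(r, d) = ((1 + r/3) + d)*(r - 5) = (1 + d + r/3)*(-5 + r) = (-5 + r)*(1 + d + r/3))
(32 + t(-4, 1))**2 + 768 = (32 + (-5 - 5*1 - 2/3*(-4) + (1/3)*(-4)**2 + 1*(-4)))**2 + 768 = (32 + (-5 - 5 + 8/3 + (1/3)*16 - 4))**2 + 768 = (32 + (-5 - 5 + 8/3 + 16/3 - 4))**2 + 768 = (32 - 6)**2 + 768 = 26**2 + 768 = 676 + 768 = 1444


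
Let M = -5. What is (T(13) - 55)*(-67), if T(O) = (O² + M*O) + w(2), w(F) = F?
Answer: -3417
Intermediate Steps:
T(O) = 2 + O² - 5*O (T(O) = (O² - 5*O) + 2 = 2 + O² - 5*O)
(T(13) - 55)*(-67) = ((2 + 13² - 5*13) - 55)*(-67) = ((2 + 169 - 65) - 55)*(-67) = (106 - 55)*(-67) = 51*(-67) = -3417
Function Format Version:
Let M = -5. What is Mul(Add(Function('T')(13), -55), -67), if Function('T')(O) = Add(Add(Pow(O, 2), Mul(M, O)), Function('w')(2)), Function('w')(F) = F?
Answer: -3417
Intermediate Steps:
Function('T')(O) = Add(2, Pow(O, 2), Mul(-5, O)) (Function('T')(O) = Add(Add(Pow(O, 2), Mul(-5, O)), 2) = Add(2, Pow(O, 2), Mul(-5, O)))
Mul(Add(Function('T')(13), -55), -67) = Mul(Add(Add(2, Pow(13, 2), Mul(-5, 13)), -55), -67) = Mul(Add(Add(2, 169, -65), -55), -67) = Mul(Add(106, -55), -67) = Mul(51, -67) = -3417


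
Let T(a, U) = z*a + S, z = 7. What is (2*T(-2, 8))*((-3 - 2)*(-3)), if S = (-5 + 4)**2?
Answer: -390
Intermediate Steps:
S = 1 (S = (-1)**2 = 1)
T(a, U) = 1 + 7*a (T(a, U) = 7*a + 1 = 1 + 7*a)
(2*T(-2, 8))*((-3 - 2)*(-3)) = (2*(1 + 7*(-2)))*((-3 - 2)*(-3)) = (2*(1 - 14))*(-5*(-3)) = (2*(-13))*15 = -26*15 = -390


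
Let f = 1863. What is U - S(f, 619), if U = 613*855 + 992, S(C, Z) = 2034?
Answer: 523073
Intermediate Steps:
U = 525107 (U = 524115 + 992 = 525107)
U - S(f, 619) = 525107 - 1*2034 = 525107 - 2034 = 523073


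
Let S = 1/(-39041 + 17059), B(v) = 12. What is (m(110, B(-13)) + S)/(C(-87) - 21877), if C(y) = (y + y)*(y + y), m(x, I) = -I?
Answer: -263785/184626818 ≈ -0.0014287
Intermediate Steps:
S = -1/21982 (S = 1/(-21982) = -1/21982 ≈ -4.5492e-5)
C(y) = 4*y² (C(y) = (2*y)*(2*y) = 4*y²)
(m(110, B(-13)) + S)/(C(-87) - 21877) = (-1*12 - 1/21982)/(4*(-87)² - 21877) = (-12 - 1/21982)/(4*7569 - 21877) = -263785/(21982*(30276 - 21877)) = -263785/21982/8399 = -263785/21982*1/8399 = -263785/184626818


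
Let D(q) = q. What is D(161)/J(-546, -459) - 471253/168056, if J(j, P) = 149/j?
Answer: -14843347433/25040344 ≈ -592.78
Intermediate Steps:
D(161)/J(-546, -459) - 471253/168056 = 161/((149/(-546))) - 471253/168056 = 161/((149*(-1/546))) - 471253*1/168056 = 161/(-149/546) - 471253/168056 = 161*(-546/149) - 471253/168056 = -87906/149 - 471253/168056 = -14843347433/25040344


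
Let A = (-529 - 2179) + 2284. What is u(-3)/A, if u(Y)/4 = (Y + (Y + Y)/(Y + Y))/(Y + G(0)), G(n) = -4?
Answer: -1/371 ≈ -0.0026954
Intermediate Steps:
u(Y) = 4*(1 + Y)/(-4 + Y) (u(Y) = 4*((Y + (Y + Y)/(Y + Y))/(Y - 4)) = 4*((Y + (2*Y)/((2*Y)))/(-4 + Y)) = 4*((Y + (2*Y)*(1/(2*Y)))/(-4 + Y)) = 4*((Y + 1)/(-4 + Y)) = 4*((1 + Y)/(-4 + Y)) = 4*(1 + Y)/(-4 + Y))
A = -424 (A = -2708 + 2284 = -424)
u(-3)/A = (4*(1 - 3)/(-4 - 3))/(-424) = (4*(-2)/(-7))*(-1/424) = (4*(-⅐)*(-2))*(-1/424) = (8/7)*(-1/424) = -1/371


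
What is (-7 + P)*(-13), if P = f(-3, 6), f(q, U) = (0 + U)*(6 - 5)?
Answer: 13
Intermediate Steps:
f(q, U) = U (f(q, U) = U*1 = U)
P = 6
(-7 + P)*(-13) = (-7 + 6)*(-13) = -1*(-13) = 13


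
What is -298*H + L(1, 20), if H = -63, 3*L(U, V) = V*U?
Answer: 56342/3 ≈ 18781.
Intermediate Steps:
L(U, V) = U*V/3 (L(U, V) = (V*U)/3 = (U*V)/3 = U*V/3)
-298*H + L(1, 20) = -298*(-63) + (1/3)*1*20 = 18774 + 20/3 = 56342/3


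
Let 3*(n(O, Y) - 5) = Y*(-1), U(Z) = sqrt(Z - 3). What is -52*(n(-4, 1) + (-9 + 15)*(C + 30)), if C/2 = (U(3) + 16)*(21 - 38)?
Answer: 480376/3 ≈ 1.6013e+5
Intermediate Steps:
U(Z) = sqrt(-3 + Z)
n(O, Y) = 5 - Y/3 (n(O, Y) = 5 + (Y*(-1))/3 = 5 + (-Y)/3 = 5 - Y/3)
C = -544 (C = 2*((sqrt(-3 + 3) + 16)*(21 - 38)) = 2*((sqrt(0) + 16)*(-17)) = 2*((0 + 16)*(-17)) = 2*(16*(-17)) = 2*(-272) = -544)
-52*(n(-4, 1) + (-9 + 15)*(C + 30)) = -52*((5 - 1/3*1) + (-9 + 15)*(-544 + 30)) = -52*((5 - 1/3) + 6*(-514)) = -52*(14/3 - 3084) = -52*(-9238/3) = 480376/3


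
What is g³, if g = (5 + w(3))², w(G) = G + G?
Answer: 1771561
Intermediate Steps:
w(G) = 2*G
g = 121 (g = (5 + 2*3)² = (5 + 6)² = 11² = 121)
g³ = 121³ = 1771561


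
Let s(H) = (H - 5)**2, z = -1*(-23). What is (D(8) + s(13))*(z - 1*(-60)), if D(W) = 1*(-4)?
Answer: 4980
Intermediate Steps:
D(W) = -4
z = 23
s(H) = (-5 + H)**2
(D(8) + s(13))*(z - 1*(-60)) = (-4 + (-5 + 13)**2)*(23 - 1*(-60)) = (-4 + 8**2)*(23 + 60) = (-4 + 64)*83 = 60*83 = 4980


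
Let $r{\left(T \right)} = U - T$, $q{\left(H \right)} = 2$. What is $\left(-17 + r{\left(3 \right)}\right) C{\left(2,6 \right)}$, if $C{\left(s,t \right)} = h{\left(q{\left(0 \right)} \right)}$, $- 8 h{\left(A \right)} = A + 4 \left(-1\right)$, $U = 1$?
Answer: $- \frac{19}{4} \approx -4.75$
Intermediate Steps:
$h{\left(A \right)} = \frac{1}{2} - \frac{A}{8}$ ($h{\left(A \right)} = - \frac{A + 4 \left(-1\right)}{8} = - \frac{A - 4}{8} = - \frac{-4 + A}{8} = \frac{1}{2} - \frac{A}{8}$)
$C{\left(s,t \right)} = \frac{1}{4}$ ($C{\left(s,t \right)} = \frac{1}{2} - \frac{1}{4} = \frac{1}{4}$)
$r{\left(T \right)} = 1 - T$
$\left(-17 + r{\left(3 \right)}\right) C{\left(2,6 \right)} = \left(-17 + \left(1 - 3\right)\right) \frac{1}{4} = \left(-17 - 2\right) \frac{1}{4} = \left(-19\right) \frac{1}{4} = - \frac{19}{4}$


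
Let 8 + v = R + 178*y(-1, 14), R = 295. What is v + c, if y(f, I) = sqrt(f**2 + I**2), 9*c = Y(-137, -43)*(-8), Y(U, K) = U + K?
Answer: 447 + 178*sqrt(197) ≈ 2945.3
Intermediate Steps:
Y(U, K) = K + U
c = 160 (c = ((-43 - 137)*(-8))/9 = (-180*(-8))/9 = (1/9)*1440 = 160)
y(f, I) = sqrt(I**2 + f**2)
v = 287 + 178*sqrt(197) (v = -8 + (295 + 178*sqrt(14**2 + (-1)**2)) = -8 + (295 + 178*sqrt(196 + 1)) = -8 + (295 + 178*sqrt(197)) = 287 + 178*sqrt(197) ≈ 2785.3)
v + c = (287 + 178*sqrt(197)) + 160 = 447 + 178*sqrt(197)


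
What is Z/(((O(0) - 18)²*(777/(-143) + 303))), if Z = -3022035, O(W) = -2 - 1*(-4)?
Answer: -144050335/3631104 ≈ -39.671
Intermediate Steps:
O(W) = 2 (O(W) = -2 + 4 = 2)
Z/(((O(0) - 18)²*(777/(-143) + 303))) = -3022035*1/((2 - 18)²*(777/(-143) + 303)) = -3022035*1/(256*(777*(-1/143) + 303)) = -3022035*1/(256*(-777/143 + 303)) = -3022035/(256*(42552/143)) = -3022035/10893312/143 = -3022035*143/10893312 = -144050335/3631104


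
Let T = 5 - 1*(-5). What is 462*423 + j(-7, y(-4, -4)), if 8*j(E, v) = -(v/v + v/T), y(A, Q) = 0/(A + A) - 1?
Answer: 15634071/80 ≈ 1.9543e+5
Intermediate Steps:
y(A, Q) = -1 (y(A, Q) = 0/(2*A) - 1 = (1/(2*A))*0 - 1 = 0 - 1 = -1)
T = 10 (T = 5 + 5 = 10)
j(E, v) = -1/8 - v/80 (j(E, v) = (-(v/v + v/10))/8 = (-(1 + v*(1/10)))/8 = (-(1 + v/10))/8 = (-1 - v/10)/8 = -1/8 - v/80)
462*423 + j(-7, y(-4, -4)) = 462*423 + (-1/8 - 1/80*(-1)) = 195426 + (-1/8 + 1/80) = 195426 - 9/80 = 15634071/80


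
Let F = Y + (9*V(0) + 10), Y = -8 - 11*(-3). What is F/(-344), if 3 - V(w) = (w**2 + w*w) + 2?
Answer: -11/86 ≈ -0.12791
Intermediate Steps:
V(w) = 1 - 2*w**2 (V(w) = 3 - ((w**2 + w*w) + 2) = 3 - ((w**2 + w**2) + 2) = 3 - (2*w**2 + 2) = 3 - (2 + 2*w**2) = 3 + (-2 - 2*w**2) = 1 - 2*w**2)
Y = 25 (Y = -8 + 33 = 25)
F = 44 (F = 25 + (9*(1 - 2*0**2) + 10) = 25 + (9*(1 - 2*0) + 10) = 25 + (9*(1 + 0) + 10) = 25 + (9*1 + 10) = 25 + (9 + 10) = 25 + 19 = 44)
F/(-344) = 44/(-344) = 44*(-1/344) = -11/86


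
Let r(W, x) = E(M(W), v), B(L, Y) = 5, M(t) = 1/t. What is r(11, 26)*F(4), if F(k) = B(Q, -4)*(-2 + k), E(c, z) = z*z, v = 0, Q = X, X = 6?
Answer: 0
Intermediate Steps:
Q = 6
E(c, z) = z²
r(W, x) = 0 (r(W, x) = 0² = 0)
F(k) = -10 + 5*k (F(k) = 5*(-2 + k) = -10 + 5*k)
r(11, 26)*F(4) = 0*(-10 + 5*4) = 0*(-10 + 20) = 0*10 = 0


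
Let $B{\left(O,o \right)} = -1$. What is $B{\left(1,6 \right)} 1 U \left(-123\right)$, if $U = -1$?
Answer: $-123$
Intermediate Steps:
$B{\left(1,6 \right)} 1 U \left(-123\right) = \left(-1\right) 1 \left(\left(-1\right) \left(-123\right)\right) = \left(-1\right) 123 = -123$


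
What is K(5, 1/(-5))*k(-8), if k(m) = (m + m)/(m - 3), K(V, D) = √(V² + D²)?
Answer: 16*√626/55 ≈ 7.2785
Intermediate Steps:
K(V, D) = √(D² + V²)
k(m) = 2*m/(-3 + m) (k(m) = (2*m)/(-3 + m) = 2*m/(-3 + m))
K(5, 1/(-5))*k(-8) = √((1/(-5))² + 5²)*(2*(-8)/(-3 - 8)) = √((-⅕)² + 25)*(2*(-8)/(-11)) = √(1/25 + 25)*(2*(-8)*(-1/11)) = √(626/25)*(16/11) = (√626/5)*(16/11) = 16*√626/55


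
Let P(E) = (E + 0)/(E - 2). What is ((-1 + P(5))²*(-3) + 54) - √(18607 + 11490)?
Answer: 158/3 - √30097 ≈ -120.82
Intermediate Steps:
P(E) = E/(-2 + E)
((-1 + P(5))²*(-3) + 54) - √(18607 + 11490) = ((-1 + 5/(-2 + 5))²*(-3) + 54) - √(18607 + 11490) = ((-1 + 5/3)²*(-3) + 54) - √30097 = ((⅔)²*(-3) + 54) - √30097 = ((4/9)*(-3) + 54) - √30097 = (-4/3 + 54) - √30097 = 158/3 - √30097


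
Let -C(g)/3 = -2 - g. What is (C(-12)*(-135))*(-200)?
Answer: -810000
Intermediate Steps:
C(g) = 6 + 3*g (C(g) = -3*(-2 - g) = 6 + 3*g)
(C(-12)*(-135))*(-200) = ((6 + 3*(-12))*(-135))*(-200) = ((6 - 36)*(-135))*(-200) = -30*(-135)*(-200) = 4050*(-200) = -810000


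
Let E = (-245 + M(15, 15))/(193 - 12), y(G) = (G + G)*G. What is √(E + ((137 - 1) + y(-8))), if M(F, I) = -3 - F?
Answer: √8601301/181 ≈ 16.203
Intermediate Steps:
y(G) = 2*G² (y(G) = (2*G)*G = 2*G²)
E = -263/181 (E = (-245 + (-3 - 1*15))/(193 - 12) = (-245 + (-3 - 15))/181 = (-245 - 18)*(1/181) = -263*1/181 = -263/181 ≈ -1.4530)
√(E + ((137 - 1) + y(-8))) = √(-263/181 + ((137 - 1) + 2*(-8)²)) = √(-263/181 + (136 + 2*64)) = √(-263/181 + (136 + 128)) = √(-263/181 + 264) = √(47521/181) = √8601301/181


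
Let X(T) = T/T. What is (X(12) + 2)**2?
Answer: 9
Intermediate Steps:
X(T) = 1
(X(12) + 2)**2 = (1 + 2)**2 = 3**2 = 9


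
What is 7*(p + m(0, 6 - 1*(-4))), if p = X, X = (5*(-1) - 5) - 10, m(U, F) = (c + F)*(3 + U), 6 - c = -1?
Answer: 217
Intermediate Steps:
c = 7 (c = 6 - 1*(-1) = 6 + 1 = 7)
m(U, F) = (3 + U)*(7 + F) (m(U, F) = (7 + F)*(3 + U) = (3 + U)*(7 + F))
X = -20 (X = (-5 - 5) - 10 = -10 - 10 = -20)
p = -20
7*(p + m(0, 6 - 1*(-4))) = 7*(-20 + (21 + 3*(6 - 1*(-4)) + 7*0 + (6 - 1*(-4))*0)) = 7*(-20 + (21 + 3*(6 + 4) + 0 + (6 + 4)*0)) = 7*(-20 + (21 + 3*10 + 0 + 10*0)) = 7*(-20 + (21 + 30 + 0 + 0)) = 7*(-20 + 51) = 7*31 = 217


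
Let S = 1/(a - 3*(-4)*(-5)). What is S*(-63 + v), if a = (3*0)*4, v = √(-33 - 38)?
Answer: 21/20 - I*√71/60 ≈ 1.05 - 0.14044*I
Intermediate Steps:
v = I*√71 (v = √(-71) = I*√71 ≈ 8.4261*I)
a = 0 (a = 0*4 = 0)
S = -1/60 (S = 1/(0 - 3*(-4)*(-5)) = 1/(0 + 12*(-5)) = 1/(0 - 60) = 1/(-60) = -1/60 ≈ -0.016667)
S*(-63 + v) = -(-63 + I*√71)/60 = 21/20 - I*√71/60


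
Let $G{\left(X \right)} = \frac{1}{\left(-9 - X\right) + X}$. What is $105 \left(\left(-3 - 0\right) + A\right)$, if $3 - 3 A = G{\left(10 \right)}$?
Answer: $- \frac{1855}{9} \approx -206.11$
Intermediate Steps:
$G{\left(X \right)} = - \frac{1}{9}$ ($G{\left(X \right)} = \frac{1}{-9} = - \frac{1}{9}$)
$A = \frac{28}{27}$ ($A = 1 - - \frac{1}{27} = 1 + \frac{1}{27} = \frac{28}{27} \approx 1.037$)
$105 \left(\left(-3 - 0\right) + A\right) = 105 \left(\left(-3 - 0\right) + \frac{28}{27}\right) = 105 \left(\left(-3 + 0\right) + \frac{28}{27}\right) = 105 \left(-3 + \frac{28}{27}\right) = 105 \left(- \frac{53}{27}\right) = - \frac{1855}{9}$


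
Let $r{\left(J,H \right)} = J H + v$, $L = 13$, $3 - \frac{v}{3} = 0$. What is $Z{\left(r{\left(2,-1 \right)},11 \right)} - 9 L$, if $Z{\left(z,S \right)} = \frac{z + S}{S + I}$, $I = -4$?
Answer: $- \frac{801}{7} \approx -114.43$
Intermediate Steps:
$v = 9$ ($v = 9 - 0 = 9 + 0 = 9$)
$r{\left(J,H \right)} = 9 + H J$ ($r{\left(J,H \right)} = J H + 9 = H J + 9 = 9 + H J$)
$Z{\left(z,S \right)} = \frac{S + z}{-4 + S}$ ($Z{\left(z,S \right)} = \frac{z + S}{S - 4} = \frac{S + z}{-4 + S}$)
$Z{\left(r{\left(2,-1 \right)},11 \right)} - 9 L = \frac{11 + \left(9 - 2\right)}{-4 + 11} - 117 = \frac{11 + \left(9 - 2\right)}{7} - 117 = \frac{11 + 7}{7} - 117 = \frac{1}{7} \cdot 18 - 117 = \frac{18}{7} - 117 = - \frac{801}{7}$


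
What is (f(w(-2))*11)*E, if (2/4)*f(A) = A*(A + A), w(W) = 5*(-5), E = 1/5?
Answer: 5500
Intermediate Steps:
E = ⅕ ≈ 0.20000
w(W) = -25
f(A) = 4*A² (f(A) = 2*(A*(A + A)) = 2*(A*(2*A)) = 2*(2*A²) = 4*A²)
(f(w(-2))*11)*E = ((4*(-25)²)*11)*(⅕) = ((4*625)*11)*(⅕) = (2500*11)*(⅕) = 27500*(⅕) = 5500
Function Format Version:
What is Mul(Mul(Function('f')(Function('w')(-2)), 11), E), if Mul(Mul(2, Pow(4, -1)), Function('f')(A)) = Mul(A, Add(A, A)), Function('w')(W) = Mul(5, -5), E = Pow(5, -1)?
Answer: 5500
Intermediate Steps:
E = Rational(1, 5) ≈ 0.20000
Function('w')(W) = -25
Function('f')(A) = Mul(4, Pow(A, 2)) (Function('f')(A) = Mul(2, Mul(A, Add(A, A))) = Mul(2, Mul(A, Mul(2, A))) = Mul(2, Mul(2, Pow(A, 2))) = Mul(4, Pow(A, 2)))
Mul(Mul(Function('f')(Function('w')(-2)), 11), E) = Mul(Mul(Mul(4, Pow(-25, 2)), 11), Rational(1, 5)) = Mul(Mul(Mul(4, 625), 11), Rational(1, 5)) = Mul(Mul(2500, 11), Rational(1, 5)) = Mul(27500, Rational(1, 5)) = 5500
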